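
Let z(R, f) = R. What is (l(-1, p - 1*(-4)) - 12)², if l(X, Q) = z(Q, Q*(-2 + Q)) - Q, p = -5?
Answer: 144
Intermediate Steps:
l(X, Q) = 0 (l(X, Q) = Q - Q = 0)
(l(-1, p - 1*(-4)) - 12)² = (0 - 12)² = (-12)² = 144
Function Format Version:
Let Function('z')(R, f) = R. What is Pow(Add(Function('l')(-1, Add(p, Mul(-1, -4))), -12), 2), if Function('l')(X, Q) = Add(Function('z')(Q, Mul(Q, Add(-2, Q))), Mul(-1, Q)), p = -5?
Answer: 144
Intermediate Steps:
Function('l')(X, Q) = 0 (Function('l')(X, Q) = Add(Q, Mul(-1, Q)) = 0)
Pow(Add(Function('l')(-1, Add(p, Mul(-1, -4))), -12), 2) = Pow(Add(0, -12), 2) = Pow(-12, 2) = 144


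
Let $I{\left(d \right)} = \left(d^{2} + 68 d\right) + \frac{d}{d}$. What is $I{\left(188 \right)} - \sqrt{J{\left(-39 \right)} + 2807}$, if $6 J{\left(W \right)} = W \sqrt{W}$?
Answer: $48129 - \frac{\sqrt{11228 - 26 i \sqrt{39}}}{2} \approx 48076.0 + 0.38307 i$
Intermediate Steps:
$J{\left(W \right)} = \frac{W^{\frac{3}{2}}}{6}$ ($J{\left(W \right)} = \frac{W \sqrt{W}}{6} = \frac{W^{\frac{3}{2}}}{6}$)
$I{\left(d \right)} = 1 + d^{2} + 68 d$ ($I{\left(d \right)} = \left(d^{2} + 68 d\right) + 1 = 1 + d^{2} + 68 d$)
$I{\left(188 \right)} - \sqrt{J{\left(-39 \right)} + 2807} = \left(1 + 188^{2} + 68 \cdot 188\right) - \sqrt{\frac{\left(-39\right)^{\frac{3}{2}}}{6} + 2807} = \left(1 + 35344 + 12784\right) - \sqrt{\frac{\left(-39\right) i \sqrt{39}}{6} + 2807} = 48129 - \sqrt{- \frac{13 i \sqrt{39}}{2} + 2807} = 48129 - \sqrt{2807 - \frac{13 i \sqrt{39}}{2}}$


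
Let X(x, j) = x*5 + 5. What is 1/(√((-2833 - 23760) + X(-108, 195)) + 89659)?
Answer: 89659/8038763409 - 2*I*√6782/8038763409 ≈ 1.1153e-5 - 2.0489e-8*I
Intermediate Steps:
X(x, j) = 5 + 5*x (X(x, j) = 5*x + 5 = 5 + 5*x)
1/(√((-2833 - 23760) + X(-108, 195)) + 89659) = 1/(√((-2833 - 23760) + (5 + 5*(-108))) + 89659) = 1/(√(-26593 + (5 - 540)) + 89659) = 1/(√(-26593 - 535) + 89659) = 1/(√(-27128) + 89659) = 1/(2*I*√6782 + 89659) = 1/(89659 + 2*I*√6782)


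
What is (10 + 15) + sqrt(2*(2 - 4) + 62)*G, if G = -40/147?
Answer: 25 - 40*sqrt(58)/147 ≈ 22.928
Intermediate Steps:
G = -40/147 (G = -40*1/147 = -40/147 ≈ -0.27211)
(10 + 15) + sqrt(2*(2 - 4) + 62)*G = (10 + 15) + sqrt(2*(2 - 4) + 62)*(-40/147) = 25 + sqrt(2*(-2) + 62)*(-40/147) = 25 + sqrt(-4 + 62)*(-40/147) = 25 + sqrt(58)*(-40/147) = 25 - 40*sqrt(58)/147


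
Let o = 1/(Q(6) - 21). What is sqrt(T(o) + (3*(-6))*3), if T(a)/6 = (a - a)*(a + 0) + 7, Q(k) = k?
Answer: 2*I*sqrt(3) ≈ 3.4641*I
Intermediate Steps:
o = -1/15 (o = 1/(6 - 21) = 1/(-15) = -1/15 ≈ -0.066667)
T(a) = 42 (T(a) = 6*((a - a)*(a + 0) + 7) = 6*(0*a + 7) = 6*(0 + 7) = 6*7 = 42)
sqrt(T(o) + (3*(-6))*3) = sqrt(42 + (3*(-6))*3) = sqrt(42 - 18*3) = sqrt(42 - 54) = sqrt(-12) = 2*I*sqrt(3)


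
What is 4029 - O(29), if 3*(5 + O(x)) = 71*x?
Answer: 10043/3 ≈ 3347.7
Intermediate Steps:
O(x) = -5 + 71*x/3 (O(x) = -5 + (71*x)/3 = -5 + 71*x/3)
4029 - O(29) = 4029 - (-5 + (71/3)*29) = 4029 - (-5 + 2059/3) = 4029 - 1*2044/3 = 4029 - 2044/3 = 10043/3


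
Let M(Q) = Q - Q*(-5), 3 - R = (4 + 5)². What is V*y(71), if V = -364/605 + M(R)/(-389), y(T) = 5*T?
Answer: 10049624/47069 ≈ 213.51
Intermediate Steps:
R = -78 (R = 3 - (4 + 5)² = 3 - 1*9² = 3 - 1*81 = 3 - 81 = -78)
M(Q) = 6*Q (M(Q) = Q + 5*Q = 6*Q)
V = 141544/235345 (V = -364/605 + (6*(-78))/(-389) = -364*1/605 - 468*(-1/389) = -364/605 + 468/389 = 141544/235345 ≈ 0.60143)
V*y(71) = 141544*(5*71)/235345 = (141544/235345)*355 = 10049624/47069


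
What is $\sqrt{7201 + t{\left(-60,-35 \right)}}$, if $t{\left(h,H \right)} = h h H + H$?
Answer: $i \sqrt{118834} \approx 344.72 i$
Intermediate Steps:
$t{\left(h,H \right)} = H + H h^{2}$ ($t{\left(h,H \right)} = h^{2} H + H = H h^{2} + H = H + H h^{2}$)
$\sqrt{7201 + t{\left(-60,-35 \right)}} = \sqrt{7201 - 35 \left(1 + \left(-60\right)^{2}\right)} = \sqrt{7201 - 35 \left(1 + 3600\right)} = \sqrt{7201 - 126035} = \sqrt{-118834} = i \sqrt{118834}$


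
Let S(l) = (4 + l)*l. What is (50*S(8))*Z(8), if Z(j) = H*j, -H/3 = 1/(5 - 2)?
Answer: -38400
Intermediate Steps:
H = -1 (H = -3/(5 - 2) = -3/3 = -3*1/3 = -1)
S(l) = l*(4 + l)
Z(j) = -j
(50*S(8))*Z(8) = (50*(8*(4 + 8)))*(-1*8) = (50*(8*12))*(-8) = (50*96)*(-8) = 4800*(-8) = -38400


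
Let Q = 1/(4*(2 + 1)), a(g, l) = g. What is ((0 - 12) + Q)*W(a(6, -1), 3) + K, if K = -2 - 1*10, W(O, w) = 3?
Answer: -191/4 ≈ -47.750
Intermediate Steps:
Q = 1/12 (Q = 1/(4*3) = 1/12 ≈ 0.083333)
K = -12 (K = -2 - 10 = -12)
((0 - 12) + Q)*W(a(6, -1), 3) + K = ((0 - 12) + 1/12)*3 - 12 = (-12 + 1/12)*3 - 12 = -143/12*3 - 12 = -143/4 - 12 = -191/4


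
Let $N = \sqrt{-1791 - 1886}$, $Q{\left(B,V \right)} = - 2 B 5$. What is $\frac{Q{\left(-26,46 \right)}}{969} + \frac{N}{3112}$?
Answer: $\frac{260}{969} + \frac{i \sqrt{3677}}{3112} \approx 0.26832 + 0.019485 i$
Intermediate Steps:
$Q{\left(B,V \right)} = - 10 B$
$N = i \sqrt{3677}$ ($N = \sqrt{-3677} = i \sqrt{3677} \approx 60.638 i$)
$\frac{Q{\left(-26,46 \right)}}{969} + \frac{N}{3112} = \frac{\left(-10\right) \left(-26\right)}{969} + \frac{i \sqrt{3677}}{3112} = 260 \cdot \frac{1}{969} + i \sqrt{3677} \cdot \frac{1}{3112} = \frac{260}{969} + \frac{i \sqrt{3677}}{3112}$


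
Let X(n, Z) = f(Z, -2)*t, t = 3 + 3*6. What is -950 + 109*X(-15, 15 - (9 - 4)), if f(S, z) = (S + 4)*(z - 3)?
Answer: -161180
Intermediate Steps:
f(S, z) = (-3 + z)*(4 + S) (f(S, z) = (4 + S)*(-3 + z) = (-3 + z)*(4 + S))
t = 21 (t = 3 + 18 = 21)
X(n, Z) = -420 - 105*Z (X(n, Z) = (-12 - 3*Z + 4*(-2) + Z*(-2))*21 = (-12 - 3*Z - 8 - 2*Z)*21 = (-20 - 5*Z)*21 = -420 - 105*Z)
-950 + 109*X(-15, 15 - (9 - 4)) = -950 + 109*(-420 - 105*(15 - (9 - 4))) = -950 + 109*(-420 - 105*(15 - 1*5)) = -950 + 109*(-420 - 105*(15 - 5)) = -950 + 109*(-420 - 105*10) = -950 + 109*(-420 - 1050) = -950 + 109*(-1470) = -950 - 160230 = -161180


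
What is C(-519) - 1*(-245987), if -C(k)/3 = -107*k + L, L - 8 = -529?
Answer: 80951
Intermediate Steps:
L = -521 (L = 8 - 529 = -521)
C(k) = 1563 + 321*k (C(k) = -3*(-107*k - 521) = -3*(-521 - 107*k) = 1563 + 321*k)
C(-519) - 1*(-245987) = (1563 + 321*(-519)) - 1*(-245987) = (1563 - 166599) + 245987 = -165036 + 245987 = 80951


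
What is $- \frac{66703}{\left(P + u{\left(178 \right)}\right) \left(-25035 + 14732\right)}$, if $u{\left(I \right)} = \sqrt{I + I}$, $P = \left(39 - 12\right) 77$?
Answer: $\frac{138675537}{44528381155} - \frac{133406 \sqrt{89}}{44528381155} \approx 0.0030861$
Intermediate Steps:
$P = 2079$ ($P = 27 \cdot 77 = 2079$)
$u{\left(I \right)} = \sqrt{2} \sqrt{I}$ ($u{\left(I \right)} = \sqrt{2 I} = \sqrt{2} \sqrt{I}$)
$- \frac{66703}{\left(P + u{\left(178 \right)}\right) \left(-25035 + 14732\right)} = - \frac{66703}{\left(2079 + \sqrt{2} \sqrt{178}\right) \left(-25035 + 14732\right)} = - \frac{66703}{\left(2079 + 2 \sqrt{89}\right) \left(-10303\right)} = - \frac{66703}{-21419937 - 20606 \sqrt{89}}$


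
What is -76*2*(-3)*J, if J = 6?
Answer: 2736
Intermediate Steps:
-76*2*(-3)*J = -76*2*(-3)*6 = -(-456)*6 = -76*(-36) = 2736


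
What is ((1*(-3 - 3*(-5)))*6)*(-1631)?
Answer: -117432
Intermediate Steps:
((1*(-3 - 3*(-5)))*6)*(-1631) = ((1*(-3 + 15))*6)*(-1631) = ((1*12)*6)*(-1631) = (12*6)*(-1631) = 72*(-1631) = -117432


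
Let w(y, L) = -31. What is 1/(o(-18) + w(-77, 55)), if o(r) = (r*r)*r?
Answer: -1/5863 ≈ -0.00017056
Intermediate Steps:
o(r) = r³ (o(r) = r²*r = r³)
1/(o(-18) + w(-77, 55)) = 1/((-18)³ - 31) = 1/(-5832 - 31) = 1/(-5863) = -1/5863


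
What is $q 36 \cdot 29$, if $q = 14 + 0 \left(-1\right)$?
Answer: $14616$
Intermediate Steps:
$q = 14$ ($q = 14 + 0 = 14$)
$q 36 \cdot 29 = 14 \cdot 36 \cdot 29 = 504 \cdot 29 = 14616$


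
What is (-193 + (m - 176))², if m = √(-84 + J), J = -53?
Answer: (369 - I*√137)² ≈ 1.3602e+5 - 8638.1*I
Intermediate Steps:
m = I*√137 (m = √(-84 - 53) = √(-137) = I*√137 ≈ 11.705*I)
(-193 + (m - 176))² = (-193 + (I*√137 - 176))² = (-193 + (-176 + I*√137))² = (-369 + I*√137)²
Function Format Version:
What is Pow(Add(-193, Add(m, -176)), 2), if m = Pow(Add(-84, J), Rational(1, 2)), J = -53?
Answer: Pow(Add(369, Mul(-1, I, Pow(137, Rational(1, 2)))), 2) ≈ Add(1.3602e+5, Mul(-8638.1, I))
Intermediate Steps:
m = Mul(I, Pow(137, Rational(1, 2))) (m = Pow(Add(-84, -53), Rational(1, 2)) = Pow(-137, Rational(1, 2)) = Mul(I, Pow(137, Rational(1, 2))) ≈ Mul(11.705, I))
Pow(Add(-193, Add(m, -176)), 2) = Pow(Add(-193, Add(Mul(I, Pow(137, Rational(1, 2))), -176)), 2) = Pow(Add(-193, Add(-176, Mul(I, Pow(137, Rational(1, 2))))), 2) = Pow(Add(-369, Mul(I, Pow(137, Rational(1, 2)))), 2)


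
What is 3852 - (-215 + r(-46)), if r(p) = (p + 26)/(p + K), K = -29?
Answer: 61001/15 ≈ 4066.7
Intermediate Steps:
r(p) = (26 + p)/(-29 + p) (r(p) = (p + 26)/(p - 29) = (26 + p)/(-29 + p))
3852 - (-215 + r(-46)) = 3852 - (-215 + (26 - 46)/(-29 - 46)) = 3852 - (-215 - 20/(-75)) = 3852 - (-215 - 1/75*(-20)) = 3852 - (-215 + 4/15) = 3852 - 1*(-3221/15) = 3852 + 3221/15 = 61001/15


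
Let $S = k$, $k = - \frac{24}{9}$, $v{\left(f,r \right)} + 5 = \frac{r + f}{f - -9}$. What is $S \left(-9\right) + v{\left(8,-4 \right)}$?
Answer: $\frac{327}{17} \approx 19.235$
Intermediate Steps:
$v{\left(f,r \right)} = -5 + \frac{f + r}{9 + f}$ ($v{\left(f,r \right)} = -5 + \frac{r + f}{f - -9} = -5 + \frac{f + r}{f + 9} = -5 + \frac{f + r}{9 + f}$)
$k = - \frac{8}{3}$ ($k = \left(-24\right) \frac{1}{9} = - \frac{8}{3} \approx -2.6667$)
$S = - \frac{8}{3} \approx -2.6667$
$S \left(-9\right) + v{\left(8,-4 \right)} = \left(- \frac{8}{3}\right) \left(-9\right) + \frac{-45 - 4 - 32}{9 + 8} = 24 + \frac{-45 - 4 - 32}{17} = 24 + \frac{1}{17} \left(-81\right) = 24 - \frac{81}{17} = \frac{327}{17}$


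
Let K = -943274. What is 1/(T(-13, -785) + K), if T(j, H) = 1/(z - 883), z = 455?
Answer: -428/403721273 ≈ -1.0601e-6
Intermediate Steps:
T(j, H) = -1/428 (T(j, H) = 1/(455 - 883) = 1/(-428) = -1/428)
1/(T(-13, -785) + K) = 1/(-1/428 - 943274) = 1/(-403721273/428) = -428/403721273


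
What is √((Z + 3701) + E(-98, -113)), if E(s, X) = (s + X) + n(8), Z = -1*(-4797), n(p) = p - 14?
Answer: 91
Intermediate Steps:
n(p) = -14 + p
Z = 4797
E(s, X) = -6 + X + s (E(s, X) = (s + X) + (-14 + 8) = (X + s) - 6 = -6 + X + s)
√((Z + 3701) + E(-98, -113)) = √((4797 + 3701) + (-6 - 113 - 98)) = √(8498 - 217) = √8281 = 91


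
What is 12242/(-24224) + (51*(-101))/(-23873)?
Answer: -83737721/289149776 ≈ -0.28960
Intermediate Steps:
12242/(-24224) + (51*(-101))/(-23873) = 12242*(-1/24224) - 5151*(-1/23873) = -6121/12112 + 5151/23873 = -83737721/289149776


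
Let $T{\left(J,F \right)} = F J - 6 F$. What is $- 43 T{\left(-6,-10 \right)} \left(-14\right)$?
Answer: $72240$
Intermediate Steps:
$T{\left(J,F \right)} = - 6 F + F J$
$- 43 T{\left(-6,-10 \right)} \left(-14\right) = - 43 \left(- 10 \left(-6 - 6\right)\right) \left(-14\right) = - 43 \left(\left(-10\right) \left(-12\right)\right) \left(-14\right) = \left(-43\right) 120 \left(-14\right) = \left(-5160\right) \left(-14\right) = 72240$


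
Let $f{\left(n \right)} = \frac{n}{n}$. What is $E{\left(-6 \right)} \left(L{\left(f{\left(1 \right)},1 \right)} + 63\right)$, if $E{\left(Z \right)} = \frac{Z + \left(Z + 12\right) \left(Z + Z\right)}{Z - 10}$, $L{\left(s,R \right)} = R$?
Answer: $312$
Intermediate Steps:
$f{\left(n \right)} = 1$
$E{\left(Z \right)} = \frac{Z + 2 Z \left(12 + Z\right)}{-10 + Z}$ ($E{\left(Z \right)} = \frac{Z + \left(12 + Z\right) 2 Z}{-10 + Z} = \frac{Z + 2 Z \left(12 + Z\right)}{-10 + Z}$)
$E{\left(-6 \right)} \left(L{\left(f{\left(1 \right)},1 \right)} + 63\right) = - \frac{6 \left(25 + 2 \left(-6\right)\right)}{-10 - 6} \left(1 + 63\right) = - \frac{6 \left(25 - 12\right)}{-16} \cdot 64 = \left(-6\right) \left(- \frac{1}{16}\right) 13 \cdot 64 = \frac{39}{8} \cdot 64 = 312$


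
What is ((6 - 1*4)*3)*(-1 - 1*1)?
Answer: -12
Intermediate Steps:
((6 - 1*4)*3)*(-1 - 1*1) = ((6 - 4)*3)*(-1 - 1) = (2*3)*(-2) = 6*(-2) = -12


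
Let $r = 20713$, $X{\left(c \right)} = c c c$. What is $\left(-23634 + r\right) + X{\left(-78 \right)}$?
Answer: $-477473$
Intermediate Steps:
$X{\left(c \right)} = c^{3}$ ($X{\left(c \right)} = c^{2} c = c^{3}$)
$\left(-23634 + r\right) + X{\left(-78 \right)} = \left(-23634 + 20713\right) + \left(-78\right)^{3} = -2921 - 474552 = -477473$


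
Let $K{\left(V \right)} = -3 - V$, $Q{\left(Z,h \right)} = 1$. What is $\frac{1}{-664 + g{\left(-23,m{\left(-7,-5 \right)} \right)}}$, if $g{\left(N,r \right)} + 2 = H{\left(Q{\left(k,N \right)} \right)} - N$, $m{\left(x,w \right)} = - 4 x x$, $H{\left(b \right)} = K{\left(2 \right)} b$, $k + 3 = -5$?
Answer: $- \frac{1}{648} \approx -0.0015432$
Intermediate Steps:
$k = -8$ ($k = -3 - 5 = -8$)
$H{\left(b \right)} = - 5 b$ ($H{\left(b \right)} = \left(-3 - 2\right) b = - 5 b$)
$m{\left(x,w \right)} = - 4 x^{2}$
$g{\left(N,r \right)} = -7 - N$ ($g{\left(N,r \right)} = -2 - \left(5 + N\right) = -7 - N$)
$\frac{1}{-664 + g{\left(-23,m{\left(-7,-5 \right)} \right)}} = \frac{1}{-664 - -16} = \frac{1}{-664 + \left(-7 + 23\right)} = \frac{1}{-664 + 16} = \frac{1}{-648} = - \frac{1}{648}$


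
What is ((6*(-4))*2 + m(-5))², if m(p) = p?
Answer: 2809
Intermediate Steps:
((6*(-4))*2 + m(-5))² = ((6*(-4))*2 - 5)² = (-24*2 - 5)² = (-48 - 5)² = (-53)² = 2809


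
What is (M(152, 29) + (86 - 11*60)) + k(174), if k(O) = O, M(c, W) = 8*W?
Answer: -168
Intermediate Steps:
(M(152, 29) + (86 - 11*60)) + k(174) = (8*29 + (86 - 11*60)) + 174 = (232 + (86 - 660)) + 174 = (232 - 574) + 174 = -342 + 174 = -168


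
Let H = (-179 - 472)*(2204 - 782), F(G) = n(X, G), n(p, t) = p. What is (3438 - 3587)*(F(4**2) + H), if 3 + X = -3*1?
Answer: 137933472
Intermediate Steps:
X = -6 (X = -3 - 3*1 = -3 - 3 = -6)
F(G) = -6
H = -925722 (H = -651*1422 = -925722)
(3438 - 3587)*(F(4**2) + H) = (3438 - 3587)*(-6 - 925722) = -149*(-925728) = 137933472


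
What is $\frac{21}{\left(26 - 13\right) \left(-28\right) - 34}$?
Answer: $- \frac{21}{398} \approx -0.052764$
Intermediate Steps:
$\frac{21}{\left(26 - 13\right) \left(-28\right) - 34} = \frac{21}{13 \left(-28\right) - 34} = \frac{21}{-364 - 34} = \frac{21}{-398} = 21 \left(- \frac{1}{398}\right) = - \frac{21}{398}$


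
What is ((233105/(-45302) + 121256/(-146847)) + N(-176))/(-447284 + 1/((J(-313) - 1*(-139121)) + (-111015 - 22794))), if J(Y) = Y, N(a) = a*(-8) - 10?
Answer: -9258566992949647/2974945058987333142 ≈ -0.0031122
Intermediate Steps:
N(a) = -10 - 8*a (N(a) = -8*a - 10 = -10 - 8*a)
((233105/(-45302) + 121256/(-146847)) + N(-176))/(-447284 + 1/((J(-313) - 1*(-139121)) + (-111015 - 22794))) = ((233105/(-45302) + 121256/(-146847)) + (-10 - 8*(-176)))/(-447284 + 1/((-313 - 1*(-139121)) + (-111015 - 22794))) = ((233105*(-1/45302) + 121256*(-1/146847)) + (-10 + 1408))/(-447284 + 1/((-313 + 139121) - 133809)) = ((-233105/45302 - 121256/146847) + 1398)/(-447284 + 1/(138808 - 133809)) = (-39723909247/6652462794 + 1398)/(-447284 + 1/4999) = 9260419076765/(6652462794*(-447284 + 1/4999)) = 9260419076765/(6652462794*(-2235972715/4999)) = (9260419076765/6652462794)*(-4999/2235972715) = -9258566992949647/2974945058987333142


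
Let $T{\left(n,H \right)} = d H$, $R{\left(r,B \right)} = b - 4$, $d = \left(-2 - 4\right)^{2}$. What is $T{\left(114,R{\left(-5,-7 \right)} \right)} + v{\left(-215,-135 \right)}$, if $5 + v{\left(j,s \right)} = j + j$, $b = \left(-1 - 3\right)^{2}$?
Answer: $-3$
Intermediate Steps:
$b = 16$ ($b = \left(-4\right)^{2} = 16$)
$d = 36$ ($d = \left(-6\right)^{2} = 36$)
$v{\left(j,s \right)} = -5 + 2 j$ ($v{\left(j,s \right)} = -5 + \left(j + j\right) = -5 + 2 j$)
$R{\left(r,B \right)} = 12$ ($R{\left(r,B \right)} = 16 - 4 = 12$)
$T{\left(n,H \right)} = 36 H$
$T{\left(114,R{\left(-5,-7 \right)} \right)} + v{\left(-215,-135 \right)} = 36 \cdot 12 + \left(-5 + 2 \left(-215\right)\right) = 432 - 435 = -3$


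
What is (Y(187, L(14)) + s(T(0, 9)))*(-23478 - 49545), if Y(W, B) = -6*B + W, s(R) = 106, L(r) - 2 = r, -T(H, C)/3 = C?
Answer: -14385531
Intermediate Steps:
T(H, C) = -3*C
L(r) = 2 + r
Y(W, B) = W - 6*B
(Y(187, L(14)) + s(T(0, 9)))*(-23478 - 49545) = ((187 - 6*(2 + 14)) + 106)*(-23478 - 49545) = ((187 - 6*16) + 106)*(-73023) = ((187 - 96) + 106)*(-73023) = (91 + 106)*(-73023) = 197*(-73023) = -14385531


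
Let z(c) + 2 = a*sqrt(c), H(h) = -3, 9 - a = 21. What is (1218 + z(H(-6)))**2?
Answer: 1478224 - 29184*I*sqrt(3) ≈ 1.4782e+6 - 50548.0*I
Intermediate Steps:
a = -12 (a = 9 - 1*21 = 9 - 21 = -12)
z(c) = -2 - 12*sqrt(c)
(1218 + z(H(-6)))**2 = (1218 + (-2 - 12*I*sqrt(3)))**2 = (1216 - 12*I*sqrt(3))**2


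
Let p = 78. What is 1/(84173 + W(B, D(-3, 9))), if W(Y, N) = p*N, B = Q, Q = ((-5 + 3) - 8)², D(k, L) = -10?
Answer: 1/83393 ≈ 1.1991e-5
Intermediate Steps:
Q = 100 (Q = (-2 - 8)² = (-10)² = 100)
B = 100
W(Y, N) = 78*N
1/(84173 + W(B, D(-3, 9))) = 1/(84173 + 78*(-10)) = 1/(84173 - 780) = 1/83393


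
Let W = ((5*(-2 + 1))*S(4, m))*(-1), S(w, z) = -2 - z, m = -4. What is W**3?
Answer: 1000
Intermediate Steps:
W = 10 (W = ((5*(-2 + 1))*(-2 - 1*(-4)))*(-1) = ((5*(-1))*(-2 + 4))*(-1) = -5*2*(-1) = -10*(-1) = 10)
W**3 = 10**3 = 1000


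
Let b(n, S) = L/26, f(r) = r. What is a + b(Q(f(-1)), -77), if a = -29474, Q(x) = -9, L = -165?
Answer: -766489/26 ≈ -29480.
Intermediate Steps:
b(n, S) = -165/26
a + b(Q(f(-1)), -77) = -29474 - 165/26 = -766489/26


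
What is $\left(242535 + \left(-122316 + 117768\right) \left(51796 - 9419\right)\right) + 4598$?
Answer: $-192483463$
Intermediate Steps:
$\left(242535 + \left(-122316 + 117768\right) \left(51796 - 9419\right)\right) + 4598 = \left(242535 - 192730596\right) + 4598 = -192488061 + 4598 = -192483463$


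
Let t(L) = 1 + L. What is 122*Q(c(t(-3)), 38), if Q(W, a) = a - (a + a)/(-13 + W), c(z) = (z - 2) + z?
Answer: 5124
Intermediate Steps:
c(z) = -2 + 2*z (c(z) = (-2 + z) + z = -2 + 2*z)
Q(W, a) = a - 2*a/(-13 + W)
122*Q(c(t(-3)), 38) = 122*(38*(-15 + (-2 + 2*(1 - 3)))/(-13 + (-2 + 2*(1 - 3)))) = 122*(38*(-15 + (-2 + 2*(-2)))/(-13 + (-2 + 2*(-2)))) = 122*(38*(-15 + (-2 - 4))/(-13 + (-2 - 4))) = 122*(38*(-15 - 6)/(-13 - 6)) = 122*(38*(-21)/(-19)) = 122*(38*(-1/19)*(-21)) = 122*42 = 5124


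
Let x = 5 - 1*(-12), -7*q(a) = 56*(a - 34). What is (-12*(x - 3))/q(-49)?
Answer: -21/83 ≈ -0.25301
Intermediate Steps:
q(a) = 272 - 8*a (q(a) = -8*(a - 34) = -8*(-34 + a) = -(-1904 + 56*a)/7 = 272 - 8*a)
x = 17 (x = 5 + 12 = 17)
(-12*(x - 3))/q(-49) = (-12*(17 - 3))/(272 - 8*(-49)) = (-12*14)/(272 + 392) = -168/664 = -168*1/664 = -21/83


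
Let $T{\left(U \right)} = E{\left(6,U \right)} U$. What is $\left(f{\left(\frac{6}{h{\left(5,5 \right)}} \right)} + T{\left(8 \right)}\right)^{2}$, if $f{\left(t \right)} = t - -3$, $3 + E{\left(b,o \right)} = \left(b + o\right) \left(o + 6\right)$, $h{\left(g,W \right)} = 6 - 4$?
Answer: $2402500$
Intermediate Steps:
$h{\left(g,W \right)} = 2$
$E{\left(b,o \right)} = -3 + \left(6 + o\right) \left(b + o\right)$ ($E{\left(b,o \right)} = -3 + \left(b + o\right) \left(o + 6\right) = -3 + \left(b + o\right) \left(6 + o\right) = -3 + \left(6 + o\right) \left(b + o\right)$)
$f{\left(t \right)} = 3 + t$ ($f{\left(t \right)} = t + 3 = 3 + t$)
$T{\left(U \right)} = U \left(33 + U^{2} + 12 U\right)$ ($T{\left(U \right)} = \left(-3 + U^{2} + 6 \cdot 6 + 6 U + 6 U\right) U = \left(-3 + U^{2} + 36 + 6 U + 6 U\right) U = \left(33 + U^{2} + 12 U\right) U = U \left(33 + U^{2} + 12 U\right)$)
$\left(f{\left(\frac{6}{h{\left(5,5 \right)}} \right)} + T{\left(8 \right)}\right)^{2} = \left(\left(3 + \frac{6}{2}\right) + 8 \left(33 + 8^{2} + 12 \cdot 8\right)\right)^{2} = \left(\left(3 + 6 \cdot \frac{1}{2}\right) + 8 \left(33 + 64 + 96\right)\right)^{2} = \left(\left(3 + 3\right) + 8 \cdot 193\right)^{2} = \left(6 + 1544\right)^{2} = 1550^{2} = 2402500$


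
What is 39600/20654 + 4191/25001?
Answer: 23404359/11225449 ≈ 2.0849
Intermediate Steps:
39600/20654 + 4191/25001 = 39600*(1/20654) + 4191*(1/25001) = 19800/10327 + 4191/25001 = 23404359/11225449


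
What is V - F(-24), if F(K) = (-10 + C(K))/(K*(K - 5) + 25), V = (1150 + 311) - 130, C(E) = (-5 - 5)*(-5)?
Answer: 959611/721 ≈ 1330.9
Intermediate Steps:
C(E) = 50 (C(E) = -10*(-5) = 50)
V = 1331 (V = 1461 - 130 = 1331)
F(K) = 40/(25 + K*(-5 + K)) (F(K) = (-10 + 50)/(K*(K - 5) + 25) = 40/(K*(-5 + K) + 25) = 40/(25 + K*(-5 + K)))
V - F(-24) = 1331 - 40/(25 + (-24)² - 5*(-24)) = 1331 - 40/(25 + 576 + 120) = 1331 - 40/721 = 959611/721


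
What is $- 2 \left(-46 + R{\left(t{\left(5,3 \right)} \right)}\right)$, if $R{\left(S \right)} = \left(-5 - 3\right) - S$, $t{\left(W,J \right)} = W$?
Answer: $118$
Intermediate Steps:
$R{\left(S \right)} = -8 - S$
$- 2 \left(-46 + R{\left(t{\left(5,3 \right)} \right)}\right) = - 2 \left(-46 - 13\right) = \left(-2\right) \left(-59\right) = 118$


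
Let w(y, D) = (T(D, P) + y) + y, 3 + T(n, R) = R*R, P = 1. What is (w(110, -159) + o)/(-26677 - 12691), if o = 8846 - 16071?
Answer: 1001/5624 ≈ 0.17799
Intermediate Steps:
o = -7225
T(n, R) = -3 + R² (T(n, R) = -3 + R*R = -3 + R²)
w(y, D) = -2 + 2*y (w(y, D) = ((-3 + 1²) + y) + y = ((-3 + 1) + y) + y = (-2 + y) + y = -2 + 2*y)
(w(110, -159) + o)/(-26677 - 12691) = ((-2 + 2*110) - 7225)/(-26677 - 12691) = ((-2 + 220) - 7225)/(-39368) = (218 - 7225)*(-1/39368) = -7007*(-1/39368) = 1001/5624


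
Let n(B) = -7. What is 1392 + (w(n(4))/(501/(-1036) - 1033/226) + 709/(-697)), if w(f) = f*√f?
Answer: 969515/697 + 819476*I*√7/591707 ≈ 1391.0 + 3.6642*I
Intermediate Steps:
w(f) = f^(3/2)
1392 + (w(n(4))/(501/(-1036) - 1033/226) + 709/(-697)) = 1392 + ((-7)^(3/2)/(501/(-1036) - 1033/226) + 709/(-697)) = 1392 + ((-7*I*√7)/(501*(-1/1036) - 1033*1/226) + 709*(-1/697)) = 1392 + ((-7*I*√7)/(-501/1036 - 1033/226) - 709/697) = 1392 + ((-7*I*√7)/(-591707/117068) - 709/697) = 1392 + (-7*I*√7*(-117068/591707) - 709/697) = 1392 + (819476*I*√7/591707 - 709/697) = 1392 + (-709/697 + 819476*I*√7/591707) = 969515/697 + 819476*I*√7/591707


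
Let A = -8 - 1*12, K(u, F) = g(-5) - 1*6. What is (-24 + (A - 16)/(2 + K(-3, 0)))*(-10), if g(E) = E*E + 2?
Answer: 5880/23 ≈ 255.65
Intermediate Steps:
g(E) = 2 + E² (g(E) = E² + 2 = 2 + E²)
K(u, F) = 21 (K(u, F) = (2 + (-5)²) - 1*6 = (2 + 25) - 6 = 27 - 6 = 21)
A = -20 (A = -8 - 12 = -20)
(-24 + (A - 16)/(2 + K(-3, 0)))*(-10) = (-24 + (-20 - 16)/(2 + 21))*(-10) = (-24 - 36/23)*(-10) = -588/23*(-10) = 5880/23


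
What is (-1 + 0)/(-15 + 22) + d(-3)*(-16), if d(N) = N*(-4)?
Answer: -1345/7 ≈ -192.14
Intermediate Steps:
d(N) = -4*N
(-1 + 0)/(-15 + 22) + d(-3)*(-16) = (-1 + 0)/(-15 + 22) - 4*(-3)*(-16) = -1/7 + 12*(-16) = -1*⅐ - 192 = -⅐ - 192 = -1345/7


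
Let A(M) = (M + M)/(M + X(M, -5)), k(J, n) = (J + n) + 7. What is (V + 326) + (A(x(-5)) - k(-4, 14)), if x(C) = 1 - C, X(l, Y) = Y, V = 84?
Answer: 405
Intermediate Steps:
k(J, n) = 7 + J + n
A(M) = 2*M/(-5 + M) (A(M) = (M + M)/(M - 5) = (2*M)/(-5 + M) = 2*M/(-5 + M))
(V + 326) + (A(x(-5)) - k(-4, 14)) = (84 + 326) + (2*(1 - 1*(-5))/(-5 + (1 - 1*(-5))) - (7 - 4 + 14)) = 410 + (2*(1 + 5)/(-5 + (1 + 5)) - 1*17) = 410 + (2*6/(-5 + 6) - 17) = 410 + (2*6/1 - 17) = 410 + (2*6*1 - 17) = 410 + (12 - 17) = 410 - 5 = 405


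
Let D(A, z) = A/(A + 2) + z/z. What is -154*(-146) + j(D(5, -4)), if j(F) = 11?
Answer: 22495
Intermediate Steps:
D(A, z) = 1 + A/(2 + A) (D(A, z) = A/(2 + A) + 1 = 1 + A/(2 + A))
-154*(-146) + j(D(5, -4)) = -154*(-146) + 11 = 22484 + 11 = 22495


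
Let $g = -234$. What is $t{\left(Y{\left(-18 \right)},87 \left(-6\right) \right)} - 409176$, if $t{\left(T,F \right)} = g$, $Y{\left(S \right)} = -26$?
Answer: $-409410$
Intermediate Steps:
$t{\left(T,F \right)} = -234$
$t{\left(Y{\left(-18 \right)},87 \left(-6\right) \right)} - 409176 = -234 - 409176 = -409410$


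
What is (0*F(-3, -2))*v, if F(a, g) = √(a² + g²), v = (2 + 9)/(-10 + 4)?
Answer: 0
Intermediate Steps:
v = -11/6 (v = 11/(-6) = 11*(-⅙) = -11/6 ≈ -1.8333)
(0*F(-3, -2))*v = (0*√((-3)² + (-2)²))*(-11/6) = (0*√(9 + 4))*(-11/6) = (0*√13)*(-11/6) = 0*(-11/6) = 0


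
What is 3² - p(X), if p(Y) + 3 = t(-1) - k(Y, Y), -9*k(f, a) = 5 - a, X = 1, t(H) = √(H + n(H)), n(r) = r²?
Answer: 104/9 ≈ 11.556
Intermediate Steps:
t(H) = √(H + H²)
k(f, a) = -5/9 + a/9 (k(f, a) = -(5 - a)/9 = -5/9 + a/9)
p(Y) = -22/9 - Y/9 (p(Y) = -3 + (√(-(1 - 1)) - (-5/9 + Y/9)) = -3 + (√(-1*0) + (5/9 - Y/9)) = -3 + (√0 + (5/9 - Y/9)) = -3 + (0 + (5/9 - Y/9)) = -3 + (5/9 - Y/9) = -22/9 - Y/9)
3² - p(X) = 3² - (-22/9 - ⅑*1) = 9 - (-22/9 - ⅑) = 9 - 1*(-23/9) = 9 + 23/9 = 104/9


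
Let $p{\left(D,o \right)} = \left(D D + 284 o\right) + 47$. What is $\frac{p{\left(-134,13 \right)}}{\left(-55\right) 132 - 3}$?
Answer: $- \frac{21695}{7263} \approx -2.9871$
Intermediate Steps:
$p{\left(D,o \right)} = 47 + D^{2} + 284 o$ ($p{\left(D,o \right)} = \left(D^{2} + 284 o\right) + 47 = 47 + D^{2} + 284 o$)
$\frac{p{\left(-134,13 \right)}}{\left(-55\right) 132 - 3} = \frac{47 + \left(-134\right)^{2} + 284 \cdot 13}{\left(-55\right) 132 - 3} = \frac{47 + 17956 + 3692}{-7260 - 3} = \frac{21695}{-7263} = 21695 \left(- \frac{1}{7263}\right) = - \frac{21695}{7263}$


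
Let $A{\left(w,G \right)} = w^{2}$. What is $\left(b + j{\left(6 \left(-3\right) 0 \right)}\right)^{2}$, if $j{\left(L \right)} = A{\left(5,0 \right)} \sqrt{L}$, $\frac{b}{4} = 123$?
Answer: $242064$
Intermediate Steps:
$b = 492$ ($b = 4 \cdot 123 = 492$)
$j{\left(L \right)} = 25 \sqrt{L}$ ($j{\left(L \right)} = 5^{2} \sqrt{L} = 25 \sqrt{L}$)
$\left(b + j{\left(6 \left(-3\right) 0 \right)}\right)^{2} = \left(492 + 25 \sqrt{6 \left(-3\right) 0}\right)^{2} = \left(492 + 25 \sqrt{\left(-18\right) 0}\right)^{2} = \left(492 + 25 \sqrt{0}\right)^{2} = \left(492 + 25 \cdot 0\right)^{2} = \left(492 + 0\right)^{2} = 492^{2} = 242064$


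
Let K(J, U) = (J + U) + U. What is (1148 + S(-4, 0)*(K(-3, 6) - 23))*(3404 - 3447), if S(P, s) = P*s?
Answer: -49364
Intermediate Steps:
K(J, U) = J + 2*U
(1148 + S(-4, 0)*(K(-3, 6) - 23))*(3404 - 3447) = (1148 + (-4*0)*((-3 + 2*6) - 23))*(3404 - 3447) = (1148 + 0*((-3 + 12) - 23))*(-43) = (1148 + 0*(9 - 23))*(-43) = (1148 + 0*(-14))*(-43) = (1148 + 0)*(-43) = 1148*(-43) = -49364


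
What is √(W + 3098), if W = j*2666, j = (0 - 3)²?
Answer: 2*√6773 ≈ 164.60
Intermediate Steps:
j = 9 (j = (-3)² = 9)
W = 23994 (W = 9*2666 = 23994)
√(W + 3098) = √(23994 + 3098) = √27092 = 2*√6773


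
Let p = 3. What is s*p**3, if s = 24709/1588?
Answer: 667143/1588 ≈ 420.12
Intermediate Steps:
s = 24709/1588 (s = 24709*(1/1588) = 24709/1588 ≈ 15.560)
s*p**3 = (24709/1588)*3**3 = (24709/1588)*27 = 667143/1588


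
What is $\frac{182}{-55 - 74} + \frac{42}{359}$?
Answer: $- \frac{59920}{46311} \approx -1.2939$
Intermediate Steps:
$\frac{182}{-55 - 74} + \frac{42}{359} = \frac{182}{-129} + 42 \cdot \frac{1}{359} = 182 \left(- \frac{1}{129}\right) + \frac{42}{359} = - \frac{182}{129} + \frac{42}{359} = - \frac{59920}{46311}$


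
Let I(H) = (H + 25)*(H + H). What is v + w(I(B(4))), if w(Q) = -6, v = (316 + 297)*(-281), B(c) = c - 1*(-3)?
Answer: -172259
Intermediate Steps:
B(c) = 3 + c (B(c) = c + 3 = 3 + c)
v = -172253 (v = 613*(-281) = -172253)
I(H) = 2*H*(25 + H) (I(H) = (25 + H)*(2*H) = 2*H*(25 + H))
v + w(I(B(4))) = -172253 - 6 = -172259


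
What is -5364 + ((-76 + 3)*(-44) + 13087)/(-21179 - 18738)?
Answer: -214131087/39917 ≈ -5364.4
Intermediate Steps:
-5364 + ((-76 + 3)*(-44) + 13087)/(-21179 - 18738) = -5364 + (-73*(-44) + 13087)/(-39917) = -5364 + (3212 + 13087)*(-1/39917) = -5364 + 16299*(-1/39917) = -5364 - 16299/39917 = -214131087/39917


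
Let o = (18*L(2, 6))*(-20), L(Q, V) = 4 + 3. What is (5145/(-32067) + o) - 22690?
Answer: -38495915/1527 ≈ -25210.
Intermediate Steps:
L(Q, V) = 7
o = -2520 (o = (18*7)*(-20) = 126*(-20) = -2520)
(5145/(-32067) + o) - 22690 = (5145/(-32067) - 2520) - 22690 = (5145*(-1/32067) - 2520) - 22690 = (-245/1527 - 2520) - 22690 = -3848285/1527 - 22690 = -38495915/1527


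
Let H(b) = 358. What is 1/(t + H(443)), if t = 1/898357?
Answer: 898357/321611807 ≈ 0.0027933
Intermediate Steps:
t = 1/898357 ≈ 1.1131e-6
1/(t + H(443)) = 1/(1/898357 + 358) = 1/(321611807/898357) = 898357/321611807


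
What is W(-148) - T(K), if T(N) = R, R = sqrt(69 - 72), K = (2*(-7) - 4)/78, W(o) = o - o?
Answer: -I*sqrt(3) ≈ -1.732*I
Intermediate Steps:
W(o) = 0
K = -3/13 (K = (-14 - 4)*(1/78) = -18*1/78 = -3/13 ≈ -0.23077)
R = I*sqrt(3) (R = sqrt(-3) = I*sqrt(3) ≈ 1.732*I)
T(N) = I*sqrt(3)
W(-148) - T(K) = 0 - I*sqrt(3) = -I*sqrt(3)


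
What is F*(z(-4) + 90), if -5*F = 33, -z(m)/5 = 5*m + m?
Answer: -1386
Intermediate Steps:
z(m) = -30*m (z(m) = -5*(5*m + m) = -30*m)
F = -33/5 (F = -⅕*33 = -33/5 ≈ -6.6000)
F*(z(-4) + 90) = -33*(-30*(-4) + 90)/5 = -33*(120 + 90)/5 = -33/5*210 = -1386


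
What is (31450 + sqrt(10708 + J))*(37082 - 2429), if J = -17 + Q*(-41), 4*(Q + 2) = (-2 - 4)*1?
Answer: 1089836850 + 34653*sqrt(43338)/2 ≈ 1.0934e+9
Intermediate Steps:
Q = -7/2 (Q = -2 + ((-2 - 4)*1)/4 = -2 + (-6*1)/4 = -2 + (1/4)*(-6) = -2 - 3/2 = -7/2 ≈ -3.5000)
J = 253/2 (J = -17 - 7/2*(-41) = -17 + 287/2 = 253/2 ≈ 126.50)
(31450 + sqrt(10708 + J))*(37082 - 2429) = (31450 + sqrt(10708 + 253/2))*(37082 - 2429) = (31450 + sqrt(21669/2))*34653 = (31450 + sqrt(43338)/2)*34653 = 1089836850 + 34653*sqrt(43338)/2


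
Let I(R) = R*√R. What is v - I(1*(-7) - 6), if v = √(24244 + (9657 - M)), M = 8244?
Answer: √25657 + 13*I*√13 ≈ 160.18 + 46.872*I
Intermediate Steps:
I(R) = R^(3/2)
v = √25657 (v = √(24244 + (9657 - 1*8244)) = √(24244 + (9657 - 8244)) = √(24244 + 1413) = √25657 ≈ 160.18)
v - I(1*(-7) - 6) = √25657 - (1*(-7) - 6)^(3/2) = √25657 - (-7 - 6)^(3/2) = √25657 - (-13)^(3/2) = √25657 - (-13)*I*√13 = √25657 + 13*I*√13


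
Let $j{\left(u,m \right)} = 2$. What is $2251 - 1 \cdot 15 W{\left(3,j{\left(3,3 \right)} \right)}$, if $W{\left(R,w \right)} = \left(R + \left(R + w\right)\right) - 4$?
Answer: $2191$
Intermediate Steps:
$W{\left(R,w \right)} = -4 + w + 2 R$ ($W{\left(R,w \right)} = \left(w + 2 R\right) - 4 = -4 + w + 2 R$)
$2251 - 1 \cdot 15 W{\left(3,j{\left(3,3 \right)} \right)} = 2251 - 1 \cdot 15 \left(-4 + 2 + 2 \cdot 3\right) = 2251 - 15 \left(-4 + 2 + 6\right) = 2251 - 15 \cdot 4 = 2251 - 60 = 2191$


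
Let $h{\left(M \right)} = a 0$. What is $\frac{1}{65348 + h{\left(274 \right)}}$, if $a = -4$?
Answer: $\frac{1}{65348} \approx 1.5303 \cdot 10^{-5}$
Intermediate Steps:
$h{\left(M \right)} = 0$ ($h{\left(M \right)} = \left(-4\right) 0 = 0$)
$\frac{1}{65348 + h{\left(274 \right)}} = \frac{1}{65348 + 0} = \frac{1}{65348}$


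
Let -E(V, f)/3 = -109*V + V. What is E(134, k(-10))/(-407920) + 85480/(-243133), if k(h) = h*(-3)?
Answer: -5678107991/12397351670 ≈ -0.45801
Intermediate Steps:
k(h) = -3*h
E(V, f) = 324*V (E(V, f) = -3*(-109*V + V) = -(-324)*V = 324*V)
E(134, k(-10))/(-407920) + 85480/(-243133) = (324*134)/(-407920) + 85480/(-243133) = 43416*(-1/407920) + 85480*(-1/243133) = -5427/50990 - 85480/243133 = -5678107991/12397351670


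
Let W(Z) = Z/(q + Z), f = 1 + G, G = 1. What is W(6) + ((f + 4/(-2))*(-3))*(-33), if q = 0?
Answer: 1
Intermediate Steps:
f = 2 (f = 1 + 1 = 2)
W(Z) = 1 (W(Z) = Z/(0 + Z) = Z/Z = 1)
W(6) + ((f + 4/(-2))*(-3))*(-33) = 1 + ((2 + 4/(-2))*(-3))*(-33) = 1 + ((2 + 4*(-1/2))*(-3))*(-33) = 1 + ((2 - 2)*(-3))*(-33) = 1 + (0*(-3))*(-33) = 1 + 0*(-33) = 1 + 0 = 1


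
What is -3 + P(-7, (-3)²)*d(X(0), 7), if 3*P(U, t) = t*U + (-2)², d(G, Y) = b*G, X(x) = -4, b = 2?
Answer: 463/3 ≈ 154.33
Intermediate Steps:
d(G, Y) = 2*G
P(U, t) = 4/3 + U*t/3 (P(U, t) = (t*U + (-2)²)/3 = (U*t + 4)/3 = (4 + U*t)/3 = 4/3 + U*t/3)
-3 + P(-7, (-3)²)*d(X(0), 7) = -3 + (4/3 + (⅓)*(-7)*(-3)²)*(2*(-4)) = -3 + (4/3 + (⅓)*(-7)*9)*(-8) = -3 + (4/3 - 21)*(-8) = -3 - 59/3*(-8) = -3 + 472/3 = 463/3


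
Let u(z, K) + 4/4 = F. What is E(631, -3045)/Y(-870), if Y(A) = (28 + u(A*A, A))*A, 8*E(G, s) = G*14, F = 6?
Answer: -4417/114840 ≈ -0.038462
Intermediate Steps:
u(z, K) = 5 (u(z, K) = -1 + 6 = 5)
E(G, s) = 7*G/4 (E(G, s) = (G*14)/8 = (14*G)/8 = 7*G/4)
Y(A) = 33*A (Y(A) = (28 + 5)*A = 33*A)
E(631, -3045)/Y(-870) = ((7/4)*631)/((33*(-870))) = (4417/4)/(-28710) = (4417/4)*(-1/28710) = -4417/114840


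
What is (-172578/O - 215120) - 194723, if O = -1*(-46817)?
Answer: -19187792309/46817 ≈ -4.0985e+5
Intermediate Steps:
O = 46817
(-172578/O - 215120) - 194723 = (-172578/46817 - 215120) - 194723 = -10071445618/46817 - 194723 = -19187792309/46817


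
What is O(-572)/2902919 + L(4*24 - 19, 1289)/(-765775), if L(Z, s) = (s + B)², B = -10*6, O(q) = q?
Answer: -4385125900579/2222982797225 ≈ -1.9726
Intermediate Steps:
B = -60
L(Z, s) = (-60 + s)² (L(Z, s) = (s - 60)² = (-60 + s)²)
O(-572)/2902919 + L(4*24 - 19, 1289)/(-765775) = -572/2902919 + (-60 + 1289)²/(-765775) = -572*1/2902919 + 1229²*(-1/765775) = -572/2902919 + 1510441*(-1/765775) = -572/2902919 - 1510441/765775 = -4385125900579/2222982797225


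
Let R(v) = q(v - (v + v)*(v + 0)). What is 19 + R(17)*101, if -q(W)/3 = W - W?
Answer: 19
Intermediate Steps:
q(W) = 0 (q(W) = -3*(W - W) = -3*0 = 0)
R(v) = 0
19 + R(17)*101 = 19 + 0*101 = 19 + 0 = 19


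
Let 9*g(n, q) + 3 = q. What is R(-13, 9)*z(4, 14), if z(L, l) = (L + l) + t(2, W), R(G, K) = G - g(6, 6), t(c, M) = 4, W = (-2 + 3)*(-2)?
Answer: -880/3 ≈ -293.33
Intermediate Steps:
W = -2 (W = 1*(-2) = -2)
g(n, q) = -⅓ + q/9
R(G, K) = -⅓ + G (R(G, K) = G - (-⅓ + (⅑)*6) = G - (-⅓ + ⅔) = G - 1*⅓ = G - ⅓ = -⅓ + G)
z(L, l) = 4 + L + l (z(L, l) = (L + l) + 4 = 4 + L + l)
R(-13, 9)*z(4, 14) = (-⅓ - 13)*(4 + 4 + 14) = -40/3*22 = -880/3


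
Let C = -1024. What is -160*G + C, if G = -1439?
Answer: 229216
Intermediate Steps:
-160*G + C = -160*(-1439) - 1024 = 230240 - 1024 = 229216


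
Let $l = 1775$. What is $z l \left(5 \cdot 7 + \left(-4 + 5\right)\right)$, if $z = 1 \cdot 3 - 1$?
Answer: $127800$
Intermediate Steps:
$z = 2$ ($z = 3 - 1 = 2$)
$z l \left(5 \cdot 7 + \left(-4 + 5\right)\right) = 2 \cdot 1775 \left(5 \cdot 7 + \left(-4 + 5\right)\right) = 2 \cdot 1775 \left(35 + 1\right) = 2 \cdot 1775 \cdot 36 = 2 \cdot 63900 = 127800$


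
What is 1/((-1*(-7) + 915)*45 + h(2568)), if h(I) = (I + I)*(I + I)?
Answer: 1/26419986 ≈ 3.7850e-8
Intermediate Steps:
h(I) = 4*I² (h(I) = (2*I)*(2*I) = 4*I²)
1/((-1*(-7) + 915)*45 + h(2568)) = 1/((-1*(-7) + 915)*45 + 4*2568²) = 1/((7 + 915)*45 + 4*6594624) = 1/(922*45 + 26378496) = 1/(41490 + 26378496) = 1/26419986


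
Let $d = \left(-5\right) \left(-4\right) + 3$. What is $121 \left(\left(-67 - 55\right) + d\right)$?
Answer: $-11979$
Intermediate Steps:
$d = 23$ ($d = 20 + 3 = 23$)
$121 \left(\left(-67 - 55\right) + d\right) = 121 \left(\left(-67 - 55\right) + 23\right) = 121 \left(-122 + 23\right) = 121 \left(-99\right) = -11979$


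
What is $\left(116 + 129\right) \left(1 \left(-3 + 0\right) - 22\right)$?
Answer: $-6125$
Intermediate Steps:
$\left(116 + 129\right) \left(1 \left(-3 + 0\right) - 22\right) = 245 \left(1 \left(-3\right) - 22\right) = 245 \left(-3 - 22\right) = 245 \left(-25\right) = -6125$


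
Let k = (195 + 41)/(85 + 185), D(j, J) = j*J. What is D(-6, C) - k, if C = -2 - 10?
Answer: 9602/135 ≈ 71.126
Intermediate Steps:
C = -12
D(j, J) = J*j
k = 118/135 (k = 236/270 = 236*(1/270) = 118/135 ≈ 0.87407)
D(-6, C) - k = -12*(-6) - 1*118/135 = 72 - 118/135 = 9602/135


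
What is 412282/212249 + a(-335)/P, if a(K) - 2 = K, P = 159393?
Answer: 21881395303/11277001619 ≈ 1.9404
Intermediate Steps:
a(K) = 2 + K
412282/212249 + a(-335)/P = 412282/212249 + (2 - 335)/159393 = 412282*(1/212249) - 333*1/159393 = 412282/212249 - 111/53131 = 21881395303/11277001619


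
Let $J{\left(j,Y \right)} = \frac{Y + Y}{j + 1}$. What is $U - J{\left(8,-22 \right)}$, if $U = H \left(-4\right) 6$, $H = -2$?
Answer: $\frac{476}{9} \approx 52.889$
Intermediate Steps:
$J{\left(j,Y \right)} = \frac{2 Y}{1 + j}$
$U = 48$ ($U = \left(-2\right) \left(-4\right) 6 = 8 \cdot 6 = 48$)
$U - J{\left(8,-22 \right)} = 48 - 2 \left(-22\right) \frac{1}{1 + 8} = 48 - 2 \left(-22\right) \frac{1}{9} = 48 - - \frac{44}{9} = 48 + \frac{44}{9} = \frac{476}{9}$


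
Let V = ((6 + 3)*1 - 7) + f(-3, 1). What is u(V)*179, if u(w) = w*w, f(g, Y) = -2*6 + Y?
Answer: 14499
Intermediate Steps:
f(g, Y) = -12 + Y
V = -9 (V = ((6 + 3)*1 - 7) + (-12 + 1) = (9*1 - 7) - 11 = (9 - 7) - 11 = 2 - 11 = -9)
u(w) = w²
u(V)*179 = (-9)²*179 = 81*179 = 14499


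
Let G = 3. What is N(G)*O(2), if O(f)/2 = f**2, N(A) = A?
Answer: 24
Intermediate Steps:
O(f) = 2*f**2
N(G)*O(2) = 3*(2*2**2) = 3*(2*4) = 3*8 = 24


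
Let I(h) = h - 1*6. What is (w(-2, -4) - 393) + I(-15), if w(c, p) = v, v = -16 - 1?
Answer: -431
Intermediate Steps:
I(h) = -6 + h (I(h) = h - 6 = -6 + h)
v = -17
w(c, p) = -17
(w(-2, -4) - 393) + I(-15) = (-17 - 393) + (-6 - 15) = -410 - 21 = -431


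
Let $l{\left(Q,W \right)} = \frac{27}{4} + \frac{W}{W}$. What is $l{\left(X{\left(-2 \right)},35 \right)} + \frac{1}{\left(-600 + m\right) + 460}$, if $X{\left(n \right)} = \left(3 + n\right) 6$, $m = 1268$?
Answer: $\frac{8743}{1128} \approx 7.7509$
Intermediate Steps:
$X{\left(n \right)} = 18 + 6 n$
$l{\left(Q,W \right)} = \frac{31}{4}$ ($l{\left(Q,W \right)} = 27 \cdot \frac{1}{4} + 1 = \frac{27}{4} + 1 = \frac{31}{4}$)
$l{\left(X{\left(-2 \right)},35 \right)} + \frac{1}{\left(-600 + m\right) + 460} = \frac{31}{4} + \frac{1}{\left(-600 + 1268\right) + 460} = \frac{31}{4} + \frac{1}{668 + 460} = \frac{31}{4} + \frac{1}{1128} = \frac{8743}{1128}$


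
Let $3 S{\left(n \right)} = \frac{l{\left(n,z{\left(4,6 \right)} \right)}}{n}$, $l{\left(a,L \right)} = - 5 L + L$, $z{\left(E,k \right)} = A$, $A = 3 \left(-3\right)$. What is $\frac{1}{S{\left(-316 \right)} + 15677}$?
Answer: $\frac{79}{1238480} \approx 6.3788 \cdot 10^{-5}$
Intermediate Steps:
$A = -9$
$z{\left(E,k \right)} = -9$
$l{\left(a,L \right)} = - 4 L$
$S{\left(n \right)} = \frac{12}{n}$ ($S{\left(n \right)} = \frac{\left(-4\right) \left(-9\right) \frac{1}{n}}{3} = \frac{36 \frac{1}{n}}{3} = \frac{12}{n}$)
$\frac{1}{S{\left(-316 \right)} + 15677} = \frac{1}{\frac{12}{-316} + 15677} = \frac{1}{12 \left(- \frac{1}{316}\right) + 15677} = \frac{1}{- \frac{3}{79} + 15677} = \frac{1}{\frac{1238480}{79}} = \frac{79}{1238480}$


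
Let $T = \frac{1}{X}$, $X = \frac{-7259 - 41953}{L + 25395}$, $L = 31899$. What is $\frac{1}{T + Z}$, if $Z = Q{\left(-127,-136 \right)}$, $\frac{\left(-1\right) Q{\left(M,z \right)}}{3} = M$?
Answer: $\frac{2734}{1038471} \approx 0.0026327$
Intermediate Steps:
$Q{\left(M,z \right)} = - 3 M$
$Z = 381$ ($Z = \left(-3\right) \left(-127\right) = 381$)
$X = - \frac{2734}{3183}$ ($X = \frac{-7259 - 41953}{31899 + 25395} = - \frac{49212}{57294} = \left(-49212\right) \frac{1}{57294} = - \frac{2734}{3183} \approx -0.85894$)
$T = - \frac{3183}{2734}$ ($T = \frac{1}{- \frac{2734}{3183}} = - \frac{3183}{2734} \approx -1.1642$)
$\frac{1}{T + Z} = \frac{1}{- \frac{3183}{2734} + 381} = \frac{1}{\frac{1038471}{2734}} = \frac{2734}{1038471}$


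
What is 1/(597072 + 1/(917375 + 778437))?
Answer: 1695812/1012521862465 ≈ 1.6748e-6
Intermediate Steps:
1/(597072 + 1/(917375 + 778437)) = 1/(597072 + 1/1695812) = 1/(1012521862465/1695812) = 1695812/1012521862465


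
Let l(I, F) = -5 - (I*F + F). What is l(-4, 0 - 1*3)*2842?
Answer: -39788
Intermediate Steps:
l(I, F) = -5 - F - F*I (l(I, F) = -5 - (F*I + F) = -5 - (F + F*I) = -5 + (-F - F*I) = -5 - F - F*I)
l(-4, 0 - 1*3)*2842 = (-5 - (0 - 1*3) - 1*(0 - 1*3)*(-4))*2842 = (-5 - (0 - 3) - 1*(0 - 3)*(-4))*2842 = (-5 - 1*(-3) - 1*(-3)*(-4))*2842 = (-5 + 3 - 12)*2842 = -14*2842 = -39788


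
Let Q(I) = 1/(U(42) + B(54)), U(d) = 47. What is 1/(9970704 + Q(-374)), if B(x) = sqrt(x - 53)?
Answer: 48/478593793 ≈ 1.0029e-7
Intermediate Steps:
B(x) = sqrt(-53 + x)
Q(I) = 1/48 (Q(I) = 1/(47 + sqrt(-53 + 54)) = 1/(47 + sqrt(1)) = 1/(47 + 1) = 1/48)
1/(9970704 + Q(-374)) = 1/(9970704 + 1/48) = 1/(478593793/48) = 48/478593793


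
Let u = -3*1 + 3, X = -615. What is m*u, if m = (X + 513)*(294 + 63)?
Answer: 0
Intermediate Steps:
m = -36414 (m = (-615 + 513)*(294 + 63) = -102*357 = -36414)
u = 0 (u = -3 + 3 = 0)
m*u = -36414*0 = 0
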